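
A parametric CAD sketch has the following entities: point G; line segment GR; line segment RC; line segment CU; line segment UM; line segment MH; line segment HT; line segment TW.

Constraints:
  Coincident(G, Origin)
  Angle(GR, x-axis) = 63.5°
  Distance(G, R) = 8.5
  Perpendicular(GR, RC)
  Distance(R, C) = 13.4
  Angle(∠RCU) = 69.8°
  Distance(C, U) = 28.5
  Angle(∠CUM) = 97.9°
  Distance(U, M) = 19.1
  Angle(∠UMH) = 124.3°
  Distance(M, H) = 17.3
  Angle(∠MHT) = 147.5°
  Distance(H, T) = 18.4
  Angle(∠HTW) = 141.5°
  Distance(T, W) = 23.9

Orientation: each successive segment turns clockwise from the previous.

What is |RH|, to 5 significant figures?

22.581

G is at the origin; GR runs at 63.5° with length 8.5, so R = (3.7927, 7.6069). The perpendicularity gives RC at right angles to GR, so RC runs at -26.500°; with |RC| = 13.4, C = (15.785, 1.6279). ∠RCU = 69.8° gives CU at -136.70° from the x-axis; with |CU| = 28.5, U = (-4.9567, -17.918). ∠CUM = 97.9° gives UM at 141.20° from the x-axis; with |UM| = 19.1, M = (-19.842, -5.9498). ∠UMH = 124.3° gives MH at 85.500° from the x-axis; with |MH| = 17.3, H = (-18.485, 11.297). Then |RH| = |H − R| = 22.581.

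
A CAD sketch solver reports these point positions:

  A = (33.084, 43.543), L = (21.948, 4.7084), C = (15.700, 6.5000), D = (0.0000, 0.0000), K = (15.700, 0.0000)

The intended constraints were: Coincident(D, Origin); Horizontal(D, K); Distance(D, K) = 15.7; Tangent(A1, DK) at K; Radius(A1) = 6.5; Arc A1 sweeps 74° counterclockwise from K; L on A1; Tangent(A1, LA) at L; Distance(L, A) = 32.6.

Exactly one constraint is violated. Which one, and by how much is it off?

Distance(L, A) = 32.6 — off by 7.80.

D = (0.00, 0.00) ✓; D.y = 0.00, K.y = 0.00 ✓; |DK| = 15.70 ✓; ∠(CK, KD) = 90.00° ✓; |CK| = 6.500 ✓; bearing(C→L) − bearing(C→K) = 74.00° ✓; |CL| = 6.500 ✓; ∠(CL, LA) = 90.00° ✓; |LA| = 40.40 ✗.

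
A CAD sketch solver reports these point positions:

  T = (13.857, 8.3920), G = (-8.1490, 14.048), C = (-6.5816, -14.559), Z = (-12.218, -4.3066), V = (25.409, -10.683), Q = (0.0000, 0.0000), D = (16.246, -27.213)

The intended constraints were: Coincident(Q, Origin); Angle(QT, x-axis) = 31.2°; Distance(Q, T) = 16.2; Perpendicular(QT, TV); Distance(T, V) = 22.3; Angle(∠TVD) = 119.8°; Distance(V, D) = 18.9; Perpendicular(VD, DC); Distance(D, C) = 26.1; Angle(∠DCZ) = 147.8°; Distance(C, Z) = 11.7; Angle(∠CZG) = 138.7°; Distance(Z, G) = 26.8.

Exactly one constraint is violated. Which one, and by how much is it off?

Distance(Z, G) = 26.8 — off by 8.00.

Q = (0.00, 0.00) ✓; QT at 31.20° ✓; |QT| = 16.20 ✓; ∠(QT, TV) = 90.00° ✓; |TV| = 22.30 ✓; ∠TVD = 119.8° ✓; |VD| = 18.90 ✓; ∠(VD, DC) = 90.00° ✓; |DC| = 26.10 ✓; ∠DCZ = 147.8° ✓; |CZ| = 11.70 ✓; ∠CZG = 138.7° ✓; |ZG| = 18.80 ✗.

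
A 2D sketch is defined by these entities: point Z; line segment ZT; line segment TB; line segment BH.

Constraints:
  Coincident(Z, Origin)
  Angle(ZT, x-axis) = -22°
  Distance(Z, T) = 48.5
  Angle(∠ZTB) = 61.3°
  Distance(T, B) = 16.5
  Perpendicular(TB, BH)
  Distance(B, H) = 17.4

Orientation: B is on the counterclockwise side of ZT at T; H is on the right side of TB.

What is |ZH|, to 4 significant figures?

60.33

∠ZTB = 61.3°, so TB runs at -22.0° + (180° − 61.3°) = 96.70° from the x-axis; with |TB| = 16.5, B = T + 16.5·(cos 96.70°, sin 96.70°) = (43.04, -1.781). TB is perpendicular to BH; with |BH| = 17.4 on the right of TB, H = B + 17.4·(0.9932, 0.1167) = (60.32, 0.2490). Then |ZH| = |H − Z| = 60.33.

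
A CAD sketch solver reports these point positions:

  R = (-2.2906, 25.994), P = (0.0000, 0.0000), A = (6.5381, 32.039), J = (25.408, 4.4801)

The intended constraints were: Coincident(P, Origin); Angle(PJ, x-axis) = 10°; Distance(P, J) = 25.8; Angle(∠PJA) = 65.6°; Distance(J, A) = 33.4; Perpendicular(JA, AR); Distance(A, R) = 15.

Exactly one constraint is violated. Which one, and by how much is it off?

Distance(A, R) = 15 — off by 4.30.

P = (0.00, 0.00) ✓; PJ at 10.00° ✓; |PJ| = 25.80 ✓; ∠PJA = 65.60° ✓; |JA| = 33.40 ✓; ∠(JA, AR) = 90.00° ✓; |AR| = 10.70 ✗.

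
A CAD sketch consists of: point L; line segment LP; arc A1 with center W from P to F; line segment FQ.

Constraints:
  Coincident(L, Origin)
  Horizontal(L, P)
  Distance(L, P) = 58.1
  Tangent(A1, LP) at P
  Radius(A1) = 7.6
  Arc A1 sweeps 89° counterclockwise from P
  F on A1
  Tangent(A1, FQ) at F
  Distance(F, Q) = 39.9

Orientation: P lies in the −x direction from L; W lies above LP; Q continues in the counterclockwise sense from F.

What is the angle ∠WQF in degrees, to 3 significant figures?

10.8°

L is at the origin; LP is horizontal with |LP| = 58.1 and P on the −x side, so P = (-58.1, 0.00). Since A1 is tangent to LP there, WP ⟂ LP, so W = P + (0, 7.6) = (-58.1, 7.60). On A1, P sits at bearing -90° from W; an 89° counterclockwise sweep puts F at bearing -1°, so F = W + 7.6·(cos -1°, sin -1°) = (-50.5, 7.47). A1 meets FQ tangentially, so WF is at right angles to FQ, so FQ runs along (−sin -1°, cos -1°); with |FQ| = 39.9, Q = (-49.8, 47.4). Then cos ∠WQF = QW·QF / (|QW||QF|), giving 10.8°.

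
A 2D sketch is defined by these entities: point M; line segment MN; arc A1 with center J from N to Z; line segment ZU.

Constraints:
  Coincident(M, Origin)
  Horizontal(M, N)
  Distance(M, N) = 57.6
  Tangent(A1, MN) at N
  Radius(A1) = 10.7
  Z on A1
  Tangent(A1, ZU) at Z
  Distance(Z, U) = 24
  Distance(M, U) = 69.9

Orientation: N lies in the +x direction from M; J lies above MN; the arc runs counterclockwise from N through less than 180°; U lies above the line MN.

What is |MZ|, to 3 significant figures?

69.2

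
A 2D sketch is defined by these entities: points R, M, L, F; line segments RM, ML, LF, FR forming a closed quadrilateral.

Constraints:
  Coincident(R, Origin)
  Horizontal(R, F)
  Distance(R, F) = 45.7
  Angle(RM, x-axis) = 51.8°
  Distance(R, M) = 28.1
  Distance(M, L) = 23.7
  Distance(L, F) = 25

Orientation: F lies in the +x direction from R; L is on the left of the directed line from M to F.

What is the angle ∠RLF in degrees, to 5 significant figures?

70.017°

R is at the origin; RF is horizontal with |RF| = 45.7 and F in +x, so F = (45.7, 0). RM runs at 51.8° with |RM| = 28.1, so M = (17.377, 22.083). L is determined by |ML| = 23.7 and |LF| = 25.0 together: it lies at the intersection of circle(M, 23.7) and circle(F, 25.0). With |MF| = 35.914, the foot of the radical line on MF is 17.076 from M and the perpendicular offset is √(23.7² − 17.076²) = 16.435. Taking the left-of-MF solution: L = (40.949, 24.544).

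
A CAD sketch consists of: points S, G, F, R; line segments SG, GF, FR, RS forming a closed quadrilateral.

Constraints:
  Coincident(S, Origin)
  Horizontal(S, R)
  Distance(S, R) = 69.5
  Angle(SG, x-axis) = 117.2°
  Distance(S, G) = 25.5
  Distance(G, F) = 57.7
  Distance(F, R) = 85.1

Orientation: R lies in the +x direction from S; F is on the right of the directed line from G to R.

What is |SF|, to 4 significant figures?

35.84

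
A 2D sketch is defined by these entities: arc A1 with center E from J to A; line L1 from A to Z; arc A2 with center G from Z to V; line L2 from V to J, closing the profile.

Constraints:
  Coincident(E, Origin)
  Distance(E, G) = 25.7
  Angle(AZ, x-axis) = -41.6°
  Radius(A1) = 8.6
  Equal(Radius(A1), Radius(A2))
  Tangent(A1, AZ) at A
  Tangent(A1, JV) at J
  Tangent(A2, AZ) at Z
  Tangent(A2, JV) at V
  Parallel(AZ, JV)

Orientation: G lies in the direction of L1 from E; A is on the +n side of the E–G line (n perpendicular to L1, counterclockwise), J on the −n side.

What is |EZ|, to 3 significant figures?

27.1

The slot axis is L1's direction at -41.6°, so u = (cos -41.6°, sin -41.6°) = (0.748, -0.664) and n = (−sin -41.6°, cos -41.6°) = (0.664, 0.748). E is at the origin and G lies 25.7 along u from E, so G = 25.7·u = (19.2, -17.1). Tangency of A1 to both parallel lines with radius 8.6 puts A and J at E ± 8.6·n: A = (5.71, 6.43), J = (-5.71, -6.43). Equal radii place Z and V the same way about G: Z = G + 8.6·n = (24.9, -10.6), V = G − 8.6·n = (13.5, -23.5). Then |EZ| = |Z − E| = 27.1.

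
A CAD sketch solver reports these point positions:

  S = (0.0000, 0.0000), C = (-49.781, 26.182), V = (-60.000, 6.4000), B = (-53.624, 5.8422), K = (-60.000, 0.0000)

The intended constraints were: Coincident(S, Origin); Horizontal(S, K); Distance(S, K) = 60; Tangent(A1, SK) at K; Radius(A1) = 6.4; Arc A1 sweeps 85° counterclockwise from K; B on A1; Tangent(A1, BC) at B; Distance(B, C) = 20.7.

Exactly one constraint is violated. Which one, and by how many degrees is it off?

Tangent(A1, BC) at B — off by 5.70°.

S = (0.00, 0.00) ✓; S.y = 0.00, K.y = 0.00 ✓; |SK| = 60.00 ✓; ∠(VK, KS) = 90.00° ✓; |VK| = 6.400 ✓; bearing(V→B) − bearing(V→K) = 85.00° ✓; |VB| = 6.400 ✓; ∠(VB, BC) = 95.70° ✗; |BC| = 20.70 ✓.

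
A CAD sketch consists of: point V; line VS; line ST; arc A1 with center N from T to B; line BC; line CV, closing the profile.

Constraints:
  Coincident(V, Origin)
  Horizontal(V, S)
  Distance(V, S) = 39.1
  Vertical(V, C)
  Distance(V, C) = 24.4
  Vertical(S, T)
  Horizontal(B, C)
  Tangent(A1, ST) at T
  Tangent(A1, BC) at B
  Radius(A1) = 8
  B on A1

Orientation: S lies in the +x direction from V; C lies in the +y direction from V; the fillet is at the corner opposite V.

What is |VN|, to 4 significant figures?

35.16

V is at the origin; VS is horizontal with |VS| = 39.1 and S on the +x side, so S = (39.10, 0.000). VC is vertical with |VC| = 24.4 and C on the +y side, so C = (0.000, 24.40). The virtual corner opposite V is at (39.10, 24.40). The tangent condition forces NT to be normal to ST and A1 meets BC tangentially, so NB is at right angles to BC, with radius 8.0, so the center N sits 8.0 in from both sides at N = (31.10, 16.40). Then |VN| = |N − V| = 35.16.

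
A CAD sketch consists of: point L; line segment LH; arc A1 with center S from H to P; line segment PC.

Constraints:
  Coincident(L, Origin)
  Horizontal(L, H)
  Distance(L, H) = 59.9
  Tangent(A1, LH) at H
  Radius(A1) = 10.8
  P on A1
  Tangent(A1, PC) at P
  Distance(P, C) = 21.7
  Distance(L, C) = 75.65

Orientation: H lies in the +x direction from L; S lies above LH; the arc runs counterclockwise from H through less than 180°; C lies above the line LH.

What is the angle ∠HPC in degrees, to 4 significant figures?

131.2°

L is at the origin; LH is horizontal with |LH| = 59.9 and H on the +x side, so H = (59.90, 0.000). Since A1 is tangent to LH there, SH ⟂ LH, so S = H + (0, 10.8) = (59.90, 10.80). Since SP ⟂ PC (tangency), |SC| = √(10.8² + 21.7²) = 24.24 regardless of where P sits on A1. So C lies on both circle(L, 75.65) and circle(S, 24.24); the above-LH intersection is C = (67.71, 33.75). P is the foot of the tangent from C: P = (70.60, 12.24).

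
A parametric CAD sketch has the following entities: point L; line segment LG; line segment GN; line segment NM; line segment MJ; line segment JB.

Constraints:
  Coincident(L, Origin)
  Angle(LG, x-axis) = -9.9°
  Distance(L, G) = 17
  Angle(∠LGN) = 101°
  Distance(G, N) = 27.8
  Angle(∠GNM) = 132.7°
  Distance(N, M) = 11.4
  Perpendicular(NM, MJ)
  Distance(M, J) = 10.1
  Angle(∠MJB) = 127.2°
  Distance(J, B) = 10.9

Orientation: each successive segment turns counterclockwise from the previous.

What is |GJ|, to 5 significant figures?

31.968

L is at the origin; LG runs at -9.9° with length 17.0, so G = (16.747, -2.9228). ∠LGN = 101.0° gives GN at 69.100° from the x-axis; with |GN| = 27.8, N = (26.664, 23.048). ∠GNM = 132.7° gives NM at 116.40° from the x-axis; with |NM| = 11.4, M = (21.595, 33.259). The perpendicularity gives MJ at right angles to NM, so MJ runs at -153.60°; with |MJ| = 10.1, J = (12.549, 28.768). Then |GJ| = |J − G| = 31.968.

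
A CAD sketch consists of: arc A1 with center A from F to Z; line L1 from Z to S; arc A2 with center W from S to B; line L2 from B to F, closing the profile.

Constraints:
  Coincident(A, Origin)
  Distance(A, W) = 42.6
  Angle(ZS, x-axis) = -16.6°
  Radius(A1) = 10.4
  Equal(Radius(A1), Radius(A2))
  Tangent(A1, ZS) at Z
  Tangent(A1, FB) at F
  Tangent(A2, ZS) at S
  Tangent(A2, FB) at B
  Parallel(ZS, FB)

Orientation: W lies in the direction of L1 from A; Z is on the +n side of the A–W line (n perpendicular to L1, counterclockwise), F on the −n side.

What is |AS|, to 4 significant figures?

43.85

Tangency of A1 to both parallel lines with radius 10.4 puts Z and F at A ± 10.4·n: Z = (2.971, 9.967), F = (-2.971, -9.967). Equal radii place S and B the same way about W: S = W + 10.4·n = (43.80, -2.204), B = W − 10.4·n = (37.85, -22.14). Then |AS| = |S − A| = 43.85.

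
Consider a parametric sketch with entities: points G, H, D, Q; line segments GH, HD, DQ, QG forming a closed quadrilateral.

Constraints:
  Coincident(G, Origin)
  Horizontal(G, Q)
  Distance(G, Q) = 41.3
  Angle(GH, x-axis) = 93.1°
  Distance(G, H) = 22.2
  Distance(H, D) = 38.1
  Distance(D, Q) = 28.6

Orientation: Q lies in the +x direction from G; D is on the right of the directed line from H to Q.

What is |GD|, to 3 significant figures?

19.6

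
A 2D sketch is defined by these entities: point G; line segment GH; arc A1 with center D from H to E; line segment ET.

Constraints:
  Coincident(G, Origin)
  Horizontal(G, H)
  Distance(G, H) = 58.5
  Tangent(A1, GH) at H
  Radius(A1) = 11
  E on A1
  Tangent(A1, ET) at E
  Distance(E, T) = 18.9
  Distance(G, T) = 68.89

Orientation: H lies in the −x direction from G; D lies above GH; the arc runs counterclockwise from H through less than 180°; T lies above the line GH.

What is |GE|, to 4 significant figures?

52.54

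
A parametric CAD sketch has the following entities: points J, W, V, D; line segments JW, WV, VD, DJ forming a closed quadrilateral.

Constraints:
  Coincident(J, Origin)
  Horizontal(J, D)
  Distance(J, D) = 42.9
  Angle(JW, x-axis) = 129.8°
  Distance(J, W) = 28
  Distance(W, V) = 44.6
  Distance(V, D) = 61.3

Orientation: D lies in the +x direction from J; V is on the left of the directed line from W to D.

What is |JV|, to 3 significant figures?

55.1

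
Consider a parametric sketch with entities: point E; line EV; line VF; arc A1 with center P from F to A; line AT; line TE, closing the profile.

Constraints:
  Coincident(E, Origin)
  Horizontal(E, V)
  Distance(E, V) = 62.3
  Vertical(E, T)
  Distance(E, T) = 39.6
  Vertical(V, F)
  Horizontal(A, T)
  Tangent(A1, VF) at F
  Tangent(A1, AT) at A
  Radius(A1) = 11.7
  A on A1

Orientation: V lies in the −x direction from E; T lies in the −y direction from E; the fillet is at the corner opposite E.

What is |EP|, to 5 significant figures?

57.782

ET is vertical with |ET| = 39.6 and T on the −y side, so T = (0.0000, -39.600). The virtual corner opposite E is at (-62.300, -39.600). Since A1 is tangent to VF there, PF ⟂ VF and since A1 is tangent to AT there, PA ⟂ AT, with radius 11.7, so the center P sits 11.7 in from both sides at P = (-50.600, -27.900). Then |EP| = |P − E| = 57.782.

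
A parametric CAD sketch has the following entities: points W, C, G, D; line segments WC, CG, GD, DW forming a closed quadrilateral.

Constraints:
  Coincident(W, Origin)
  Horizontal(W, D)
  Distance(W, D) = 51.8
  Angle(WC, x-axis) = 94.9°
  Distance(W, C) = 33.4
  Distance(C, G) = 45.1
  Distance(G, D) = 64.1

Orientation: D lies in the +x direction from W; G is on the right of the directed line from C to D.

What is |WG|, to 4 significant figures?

15.81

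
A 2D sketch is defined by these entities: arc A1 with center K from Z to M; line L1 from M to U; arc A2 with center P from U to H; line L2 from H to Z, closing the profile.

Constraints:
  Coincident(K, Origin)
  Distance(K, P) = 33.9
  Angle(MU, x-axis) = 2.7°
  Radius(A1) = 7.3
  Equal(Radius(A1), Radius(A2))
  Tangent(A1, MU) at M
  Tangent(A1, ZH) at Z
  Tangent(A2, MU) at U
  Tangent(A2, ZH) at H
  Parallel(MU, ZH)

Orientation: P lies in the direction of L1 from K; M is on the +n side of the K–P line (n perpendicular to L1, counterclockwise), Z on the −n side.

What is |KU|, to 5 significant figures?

34.677

The slot axis is L1's direction at 2.7°, so u = (cos 2.7°, sin 2.7°) = (0.99889, 0.047106) and n = (−sin 2.7°, cos 2.7°) = (-0.047106, 0.99889). K is at the origin and P lies 33.9 along u from K, so P = 33.9·u = (33.862, 1.5969). Tangency of A1 to both parallel lines with radius 7.3 puts M and Z at K ± 7.3·n: M = (-0.34388, 7.2919), Z = (0.34388, -7.2919). Equal radii place U and H the same way about P: U = P + 7.3·n = (33.518, 8.8888), H = P − 7.3·n = (34.206, -5.6950). Then |KU| = |U − K| = 34.677.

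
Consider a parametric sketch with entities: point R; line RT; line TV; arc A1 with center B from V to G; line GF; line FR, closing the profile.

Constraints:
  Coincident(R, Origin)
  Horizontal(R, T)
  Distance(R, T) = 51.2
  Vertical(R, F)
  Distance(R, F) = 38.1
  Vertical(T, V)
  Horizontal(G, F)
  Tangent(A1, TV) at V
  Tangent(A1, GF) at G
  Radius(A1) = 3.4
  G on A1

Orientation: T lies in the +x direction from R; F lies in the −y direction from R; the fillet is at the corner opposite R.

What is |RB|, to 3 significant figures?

59.1

R is at the origin; RT is horizontal with |RT| = 51.2 and T on the +x side, so T = (51.2, 0.00). RF is vertical with |RF| = 38.1 and F on the −y side, so F = (0.00, -38.1). The virtual corner opposite R is at (51.2, -38.1). Since A1 is tangent to TV there, BV ⟂ TV and tangency of A1 to GF means the radius BG is perpendicular to GF, with radius 3.4, so the center B sits 3.4 in from both sides at B = (47.8, -34.7). Then |RB| = |B − R| = 59.1.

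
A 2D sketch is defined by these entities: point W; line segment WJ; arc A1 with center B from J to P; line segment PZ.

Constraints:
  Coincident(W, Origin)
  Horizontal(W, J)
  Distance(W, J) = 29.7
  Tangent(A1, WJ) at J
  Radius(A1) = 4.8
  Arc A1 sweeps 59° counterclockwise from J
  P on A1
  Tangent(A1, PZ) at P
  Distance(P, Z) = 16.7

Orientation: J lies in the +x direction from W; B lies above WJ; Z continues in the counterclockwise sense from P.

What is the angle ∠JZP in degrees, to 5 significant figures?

6.3813°

W is at the origin; WJ is horizontal with |WJ| = 29.7 and J on the +x side, so J = (29.700, 0.0000). Since A1 is tangent to WJ there, BJ ⟂ WJ, so B = J + (0, 4.8) = (29.700, 4.8000). On A1, J sits at bearing -90° from B; a 59° counterclockwise sweep puts P at bearing -31°, so P = B + 4.8·(cos -31°, sin -31°) = (33.814, 2.3278). A1 meets PZ tangentially, so BP is at right angles to PZ, so PZ runs along (−sin -31°, cos -31°); with |PZ| = 16.7, Z = (42.416, 16.643). Then cos ∠JZP = ZJ·ZP / (|ZJ||ZP|), giving 6.3813°.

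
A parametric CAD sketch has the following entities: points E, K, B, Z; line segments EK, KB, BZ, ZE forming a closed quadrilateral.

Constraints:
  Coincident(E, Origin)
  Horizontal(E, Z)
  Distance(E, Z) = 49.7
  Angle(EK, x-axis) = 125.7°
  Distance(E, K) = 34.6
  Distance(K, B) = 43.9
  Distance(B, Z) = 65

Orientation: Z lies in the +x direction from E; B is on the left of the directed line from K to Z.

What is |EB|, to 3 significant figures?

56.7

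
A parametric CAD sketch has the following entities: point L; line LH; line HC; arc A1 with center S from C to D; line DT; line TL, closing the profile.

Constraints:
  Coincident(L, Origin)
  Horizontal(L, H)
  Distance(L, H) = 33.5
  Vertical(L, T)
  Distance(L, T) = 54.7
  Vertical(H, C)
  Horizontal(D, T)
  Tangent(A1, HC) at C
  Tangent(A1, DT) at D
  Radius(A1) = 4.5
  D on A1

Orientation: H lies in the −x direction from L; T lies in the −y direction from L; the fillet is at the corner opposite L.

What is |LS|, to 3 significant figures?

58.0

L is at the origin; LH is horizontal with |LH| = 33.5 and H on the −x side, so H = (-33.5, 0.00). L and T share the same x with |LT| = 54.7 and T on the −y side, so T = (0.00, -54.7). The virtual corner opposite L is at (-33.5, -54.7). Tangency of A1 to HC means the radius SC is perpendicular to HC and tangency of A1 to DT means the radius SD is perpendicular to DT, with radius 4.5, so the center S sits 4.5 in from both sides at S = (-29.0, -50.2). Then |LS| = |S − L| = 58.0.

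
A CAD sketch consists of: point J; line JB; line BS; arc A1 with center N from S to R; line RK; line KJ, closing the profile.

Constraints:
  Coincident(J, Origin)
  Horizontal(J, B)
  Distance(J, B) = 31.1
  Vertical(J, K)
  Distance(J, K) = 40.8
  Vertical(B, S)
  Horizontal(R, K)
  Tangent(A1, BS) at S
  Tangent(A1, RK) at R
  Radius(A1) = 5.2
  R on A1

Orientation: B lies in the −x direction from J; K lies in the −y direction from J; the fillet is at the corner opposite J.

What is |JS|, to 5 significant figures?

47.271

J is at the origin; J and B share the same y with |JB| = 31.1 and B on the −x side, so B = (-31.100, 0.0000). J and K share the same x with |JK| = 40.8 and K on the −y side, so K = (0.0000, -40.800). The virtual corner opposite J is at (-31.100, -40.800). The tangent condition forces NS to be normal to BS and A1 meets RK tangentially, so NR is at right angles to RK, with radius 5.2, so the center N sits 5.2 in from both sides at N = (-25.900, -35.600). That places the tangent points at S = (-31.100, -35.600) on BS and R = (-25.900, -40.800) on RK. Then |JS| = |S − J| = 47.271.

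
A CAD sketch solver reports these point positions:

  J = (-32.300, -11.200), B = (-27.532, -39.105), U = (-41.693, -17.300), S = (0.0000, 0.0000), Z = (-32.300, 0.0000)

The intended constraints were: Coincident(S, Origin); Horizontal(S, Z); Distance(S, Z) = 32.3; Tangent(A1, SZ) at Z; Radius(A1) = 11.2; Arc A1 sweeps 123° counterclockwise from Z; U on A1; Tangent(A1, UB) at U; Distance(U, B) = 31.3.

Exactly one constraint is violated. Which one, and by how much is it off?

Distance(U, B) = 31.3 — off by 5.30.

S = (0.00, 0.00) ✓; S.y = 0.00, Z.y = 0.00 ✓; |SZ| = 32.30 ✓; ∠(JZ, ZS) = 90.00° ✓; |JZ| = 11.20 ✓; bearing(J→U) − bearing(J→Z) = 123.0° ✓; |JU| = 11.20 ✓; ∠(JU, UB) = 90.00° ✓; |UB| = 26.00 ✗.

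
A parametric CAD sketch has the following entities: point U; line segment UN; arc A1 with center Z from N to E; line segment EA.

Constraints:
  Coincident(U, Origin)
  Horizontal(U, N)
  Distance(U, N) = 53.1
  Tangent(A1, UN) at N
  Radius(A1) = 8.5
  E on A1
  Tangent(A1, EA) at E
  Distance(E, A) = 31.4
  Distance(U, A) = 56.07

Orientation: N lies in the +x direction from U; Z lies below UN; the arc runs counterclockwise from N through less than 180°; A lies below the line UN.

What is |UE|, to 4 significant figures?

45.28

Checks: ∠(ZN, NU) = 90.00° ✓; |ZN| = 8.500 ✓; |ZE| = 8.500 ✓; ∠(ZE, EA) = 90.00° ✓; |EA| = 31.40 ✓; |UA| = 56.07 ✓.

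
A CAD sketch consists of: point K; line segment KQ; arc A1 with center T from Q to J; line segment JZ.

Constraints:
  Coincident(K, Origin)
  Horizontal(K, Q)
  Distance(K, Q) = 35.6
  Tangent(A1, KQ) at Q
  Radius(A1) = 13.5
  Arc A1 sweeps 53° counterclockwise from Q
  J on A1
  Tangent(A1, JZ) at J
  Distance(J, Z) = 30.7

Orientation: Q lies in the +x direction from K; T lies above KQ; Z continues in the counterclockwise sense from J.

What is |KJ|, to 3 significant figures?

46.7

K is at the origin; K and Q share the same y with |KQ| = 35.6 and Q on the +x side, so Q = (35.6, 0.00). Since A1 is tangent to KQ there, TQ ⟂ KQ, so T = Q + (0, 13.5) = (35.6, 13.5). On A1, Q sits at bearing -90° from T; a 53° counterclockwise sweep puts J at bearing -37°, so J = T + 13.5·(cos -37°, sin -37°) = (46.4, 5.38). Then |KJ| = |J − K| = 46.7.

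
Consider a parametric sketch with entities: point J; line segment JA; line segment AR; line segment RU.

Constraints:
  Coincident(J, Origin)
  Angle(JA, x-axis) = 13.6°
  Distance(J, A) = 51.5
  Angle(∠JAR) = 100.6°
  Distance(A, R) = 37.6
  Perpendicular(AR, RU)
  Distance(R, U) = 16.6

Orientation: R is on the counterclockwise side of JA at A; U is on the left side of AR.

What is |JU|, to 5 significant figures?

58.081

J is at the origin; JA runs at 13.6° with length 51.5, so A = 51.5·(cos 13.6°, sin 13.6°) = (50.056, 12.110). ∠JAR = 100.6°, so AR runs at 13.6° + (180° − 100.6°) = 93.000° from the x-axis; with |AR| = 37.6, R = A + 37.6·(cos 93.000°, sin 93.000°) = (48.088, 49.658). AR ⟂ RU; with |RU| = 16.6 on the left of AR, U = R + 16.6·(-0.99863, -0.052336) = (31.511, 48.790). Then |JU| = |U − J| = 58.081.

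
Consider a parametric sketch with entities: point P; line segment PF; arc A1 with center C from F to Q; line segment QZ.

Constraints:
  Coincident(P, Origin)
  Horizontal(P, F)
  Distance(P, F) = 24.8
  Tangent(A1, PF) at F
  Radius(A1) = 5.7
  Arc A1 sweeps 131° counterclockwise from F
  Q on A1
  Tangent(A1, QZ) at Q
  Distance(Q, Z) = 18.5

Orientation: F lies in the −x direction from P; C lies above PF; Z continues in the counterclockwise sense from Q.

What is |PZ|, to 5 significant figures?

40.158

P is at the origin; PF is horizontal with |PF| = 24.8 and F on the −x side, so F = (-24.800, 0.0000). Since A1 is tangent to PF there, CF ⟂ PF, so C = F + (0, 5.7) = (-24.800, 5.7000). On A1, F sits at bearing -90° from C; a 131° counterclockwise sweep puts Q at bearing 41°, so Q = C + 5.7·(cos 41°, sin 41°) = (-20.498, 9.4395). The tangent condition forces CQ to be normal to QZ, so QZ runs along (−sin 41°, cos 41°); with |QZ| = 18.5, Z = (-32.635, 23.402). Then |PZ| = |Z − P| = 40.158.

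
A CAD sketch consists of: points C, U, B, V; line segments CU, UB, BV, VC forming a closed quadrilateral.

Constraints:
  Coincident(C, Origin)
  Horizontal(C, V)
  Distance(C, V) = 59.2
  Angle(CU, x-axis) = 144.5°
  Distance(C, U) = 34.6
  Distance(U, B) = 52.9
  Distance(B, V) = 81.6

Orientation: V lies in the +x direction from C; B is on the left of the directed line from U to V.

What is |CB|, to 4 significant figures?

61.38

Checks: |UB| = 52.90 ✓; |BV| = 81.60 ✓.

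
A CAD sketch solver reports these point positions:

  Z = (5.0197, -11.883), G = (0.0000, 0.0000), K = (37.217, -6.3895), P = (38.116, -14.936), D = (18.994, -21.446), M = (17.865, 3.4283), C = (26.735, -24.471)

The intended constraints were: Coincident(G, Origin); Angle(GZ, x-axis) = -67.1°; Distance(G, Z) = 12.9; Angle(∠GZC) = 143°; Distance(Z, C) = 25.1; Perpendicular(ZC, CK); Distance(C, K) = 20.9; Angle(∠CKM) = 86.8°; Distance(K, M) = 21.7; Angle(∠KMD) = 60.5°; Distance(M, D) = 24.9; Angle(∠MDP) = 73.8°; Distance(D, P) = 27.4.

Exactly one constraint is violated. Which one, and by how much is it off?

Distance(D, P) = 27.4 — off by 7.20.

G = (0.00, 0.00) ✓; GZ at -67.10° ✓; |GZ| = 12.90 ✓; ∠GZC = 143.0° ✓; |ZC| = 25.10 ✓; ∠(ZC, CK) = 90.00° ✓; |CK| = 20.90 ✓; ∠CKM = 86.80° ✓; |KM| = 21.70 ✓; ∠KMD = 60.50° ✓; |MD| = 24.90 ✓; ∠MDP = 73.80° ✓; |DP| = 20.20 ✗.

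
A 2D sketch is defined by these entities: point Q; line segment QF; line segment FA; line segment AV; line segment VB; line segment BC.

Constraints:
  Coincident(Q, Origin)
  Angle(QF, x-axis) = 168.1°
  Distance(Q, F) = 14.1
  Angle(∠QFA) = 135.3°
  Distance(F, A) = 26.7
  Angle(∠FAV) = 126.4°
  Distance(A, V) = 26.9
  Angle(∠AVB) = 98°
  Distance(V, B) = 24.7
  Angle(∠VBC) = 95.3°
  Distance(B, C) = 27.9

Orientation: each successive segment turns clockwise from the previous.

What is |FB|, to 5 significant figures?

46.277

Q is at the origin; QF runs at 168.1° with length 14.1, so F = (-13.797, 2.9075). ∠QFA = 135.3° gives FA at 123.40° from the x-axis; with |FA| = 26.7, A = (-28.495, 25.198). ∠FAV = 126.4° gives AV at 69.800° from the x-axis; with |AV| = 26.9, V = (-19.206, 50.443). ∠AVB = 98.0° gives VB at -12.200° from the x-axis; with |VB| = 24.7, B = (4.9359, 45.224). Then |FB| = |B − F| = 46.277.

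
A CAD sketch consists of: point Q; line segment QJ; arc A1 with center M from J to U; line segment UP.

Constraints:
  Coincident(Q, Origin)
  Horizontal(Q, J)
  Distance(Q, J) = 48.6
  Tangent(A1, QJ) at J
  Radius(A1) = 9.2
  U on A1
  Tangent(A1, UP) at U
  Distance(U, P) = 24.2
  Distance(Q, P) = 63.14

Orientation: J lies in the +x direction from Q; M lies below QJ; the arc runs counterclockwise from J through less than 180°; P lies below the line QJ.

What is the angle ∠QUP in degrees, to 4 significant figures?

138.7°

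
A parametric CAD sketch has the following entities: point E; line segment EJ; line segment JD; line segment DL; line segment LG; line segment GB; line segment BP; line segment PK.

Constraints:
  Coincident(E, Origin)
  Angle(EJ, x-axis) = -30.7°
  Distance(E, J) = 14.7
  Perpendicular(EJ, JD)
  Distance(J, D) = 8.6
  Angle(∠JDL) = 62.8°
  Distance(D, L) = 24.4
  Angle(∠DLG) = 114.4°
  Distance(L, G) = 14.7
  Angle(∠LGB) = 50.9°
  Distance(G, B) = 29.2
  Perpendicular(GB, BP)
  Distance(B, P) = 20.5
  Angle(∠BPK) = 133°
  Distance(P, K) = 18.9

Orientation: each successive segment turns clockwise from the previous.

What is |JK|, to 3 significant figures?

36.5

E is at the origin; EJ runs at -30.7° with length 14.7, so J = (12.6, -7.50). The perpendicularity gives JD at right angles to EJ, so JD runs at -121°; with |JD| = 8.6, D = (8.25, -14.9). ∠JDL = 62.8° gives DL at 122° from the x-axis; with |DL| = 24.4, L = (-4.72, 5.77). ∠DLG = 114.4° gives LG at 56.5° from the x-axis; with |LG| = 14.7, G = (3.40, 18.0). ∠LGB = 50.9° gives GB at -72.6° from the x-axis; with |GB| = 29.2, B = (12.1, -9.84). GB is perpendicular to BP, so BP runs at -163°; with |BP| = 20.5, P = (-7.43, -16.0). ∠BPK = 133.0° gives PK at 150° from the x-axis; with |PK| = 18.9, K = (-23.9, -6.63). Then |JK| = |K − J| = 36.5.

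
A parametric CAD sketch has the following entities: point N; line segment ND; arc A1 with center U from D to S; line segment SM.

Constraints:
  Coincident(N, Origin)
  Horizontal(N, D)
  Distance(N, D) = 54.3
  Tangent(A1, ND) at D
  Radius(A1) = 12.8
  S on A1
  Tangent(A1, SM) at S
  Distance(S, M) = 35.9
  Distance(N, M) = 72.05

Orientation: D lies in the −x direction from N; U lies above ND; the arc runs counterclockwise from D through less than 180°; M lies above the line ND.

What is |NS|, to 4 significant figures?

44.90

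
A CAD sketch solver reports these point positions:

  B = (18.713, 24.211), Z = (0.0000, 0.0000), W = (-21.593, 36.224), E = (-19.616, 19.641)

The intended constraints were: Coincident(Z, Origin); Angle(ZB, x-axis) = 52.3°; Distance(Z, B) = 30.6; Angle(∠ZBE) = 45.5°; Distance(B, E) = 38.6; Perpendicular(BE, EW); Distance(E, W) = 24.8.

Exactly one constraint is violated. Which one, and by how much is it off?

Distance(E, W) = 24.8 — off by 8.10.

Z = (0.00, 0.00) ✓; ZB at 52.30° ✓; |ZB| = 30.60 ✓; ∠ZBE = 45.50° ✓; |BE| = 38.60 ✓; ∠(BE, EW) = 90.00° ✓; |EW| = 16.70 ✗.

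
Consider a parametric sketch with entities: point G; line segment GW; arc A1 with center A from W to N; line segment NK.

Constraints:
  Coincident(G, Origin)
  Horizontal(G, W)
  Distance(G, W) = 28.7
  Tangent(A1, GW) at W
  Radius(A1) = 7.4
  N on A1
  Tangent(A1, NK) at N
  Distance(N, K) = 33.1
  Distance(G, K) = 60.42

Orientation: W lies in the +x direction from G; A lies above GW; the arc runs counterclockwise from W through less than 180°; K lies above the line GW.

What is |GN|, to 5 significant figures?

35.545

Checks: |AN| = 7.400 ✓; ∠(AN, NK) = 90.00° ✓; |NK| = 33.10 ✓; |GK| = 60.42 ✓.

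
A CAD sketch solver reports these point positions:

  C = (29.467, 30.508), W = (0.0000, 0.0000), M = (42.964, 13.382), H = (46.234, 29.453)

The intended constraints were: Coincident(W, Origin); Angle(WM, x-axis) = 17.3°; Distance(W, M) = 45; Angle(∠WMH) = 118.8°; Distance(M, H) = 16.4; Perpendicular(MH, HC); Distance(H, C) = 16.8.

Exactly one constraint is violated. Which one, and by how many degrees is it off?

Perpendicular(MH, HC) — off by 7.90°.

W = (0.00, 0.00) ✓; WM at 17.30° ✓; |WM| = 45.00 ✓; ∠WMH = 118.8° ✓; |MH| = 16.40 ✓; ∠(MH, HC) = 97.90° ✗; |HC| = 16.80 ✓.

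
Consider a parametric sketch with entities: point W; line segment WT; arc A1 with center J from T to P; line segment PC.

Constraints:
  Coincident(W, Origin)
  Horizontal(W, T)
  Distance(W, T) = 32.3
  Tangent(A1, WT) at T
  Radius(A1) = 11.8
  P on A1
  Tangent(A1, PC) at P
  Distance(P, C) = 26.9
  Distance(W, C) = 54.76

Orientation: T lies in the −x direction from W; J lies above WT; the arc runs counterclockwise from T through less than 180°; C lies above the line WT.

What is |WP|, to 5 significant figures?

28.642

Checks: W = (0.00, 0.00) ✓; |JP| = 11.80 ✓; ∠(JP, PC) = 90.00° ✓; |PC| = 26.90 ✓; |WC| = 54.76 ✓.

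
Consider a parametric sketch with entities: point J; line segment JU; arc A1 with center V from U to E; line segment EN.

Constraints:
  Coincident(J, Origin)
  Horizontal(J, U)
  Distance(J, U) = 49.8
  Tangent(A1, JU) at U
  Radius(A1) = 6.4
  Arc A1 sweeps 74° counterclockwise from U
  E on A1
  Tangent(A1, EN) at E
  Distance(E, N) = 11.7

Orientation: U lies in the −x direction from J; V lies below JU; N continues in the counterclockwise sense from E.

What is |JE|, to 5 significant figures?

56.144

Tangency of A1 to JU means the radius VU is perpendicular to JU, so V = U + (0, -6.4) = (-49.800, -6.4000). On A1, U sits at bearing 90° from V; a 74° counterclockwise sweep puts E at bearing 164°, so E = V + 6.4·(cos 164°, sin 164°) = (-55.952, -4.6359). Then |JE| = |E − J| = 56.144.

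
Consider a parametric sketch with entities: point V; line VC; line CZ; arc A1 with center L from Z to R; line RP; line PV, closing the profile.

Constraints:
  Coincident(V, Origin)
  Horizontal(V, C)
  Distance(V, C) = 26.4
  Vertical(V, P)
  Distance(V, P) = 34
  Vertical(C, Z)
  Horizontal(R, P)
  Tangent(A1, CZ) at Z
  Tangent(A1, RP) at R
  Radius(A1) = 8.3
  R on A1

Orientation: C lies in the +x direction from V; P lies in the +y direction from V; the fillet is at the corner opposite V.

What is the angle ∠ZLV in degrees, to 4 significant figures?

125.2°

V is at the origin; V and C share the same y with |VC| = 26.4 and C on the +x side, so C = (26.40, 0.000). V and P share the same x with |VP| = 34.0 and P on the +y side, so P = (0.000, 34.00). The virtual corner opposite V is at (26.40, 34.00). Since A1 is tangent to CZ there, LZ ⟂ CZ and the tangent condition forces LR to be normal to RP, with radius 8.3, so the center L sits 8.3 in from both sides at L = (18.10, 25.70). That places the tangent points at Z = (26.40, 25.70) on CZ and R = (18.10, 34.00) on RP. Then cos ∠ZLV = LZ·LV / (|LZ||LV|), giving 125.2°.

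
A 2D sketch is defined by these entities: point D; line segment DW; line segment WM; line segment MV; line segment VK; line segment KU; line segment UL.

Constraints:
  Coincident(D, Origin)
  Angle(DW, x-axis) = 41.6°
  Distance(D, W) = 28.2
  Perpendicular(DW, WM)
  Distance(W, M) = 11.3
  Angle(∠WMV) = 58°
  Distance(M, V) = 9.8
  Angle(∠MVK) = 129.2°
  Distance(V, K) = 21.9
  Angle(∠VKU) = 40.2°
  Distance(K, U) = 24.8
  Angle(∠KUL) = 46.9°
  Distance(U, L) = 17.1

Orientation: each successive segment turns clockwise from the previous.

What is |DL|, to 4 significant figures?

18.51

∠VKU = 40.2° gives KU at -1.000° from the x-axis; with |KU| = 24.8, U = (27.25, 22.63). ∠KUL = 46.9° gives UL at -134.1° from the x-axis; with |UL| = 17.1, L = (15.35, 10.35). Then |DL| = |L − D| = 18.51.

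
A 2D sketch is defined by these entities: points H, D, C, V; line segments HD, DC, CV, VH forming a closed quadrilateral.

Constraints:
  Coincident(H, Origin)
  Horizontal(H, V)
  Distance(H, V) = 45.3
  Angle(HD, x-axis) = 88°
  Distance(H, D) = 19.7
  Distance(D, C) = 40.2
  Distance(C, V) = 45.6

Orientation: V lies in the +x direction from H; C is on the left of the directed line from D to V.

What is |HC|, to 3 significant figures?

54.8

Checks: H = (0.00, 0.00) ✓; |DC| = 40.20 ✓; |CV| = 45.60 ✓.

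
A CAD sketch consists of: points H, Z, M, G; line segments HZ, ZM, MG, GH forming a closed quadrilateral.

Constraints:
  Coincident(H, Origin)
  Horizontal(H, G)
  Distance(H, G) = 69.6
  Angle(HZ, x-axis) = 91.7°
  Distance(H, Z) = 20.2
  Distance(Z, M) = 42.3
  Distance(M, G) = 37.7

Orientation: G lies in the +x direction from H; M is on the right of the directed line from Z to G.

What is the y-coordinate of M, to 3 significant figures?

-6.25

H is at the origin; H and G share the same y with |HG| = 69.6 and G in +x, so G = (69.6, 0). HZ runs at 91.7° with |HZ| = 20.2, so Z = (-0.599, 20.2). M is determined by |ZM| = 42.3 and |MG| = 37.7 together: it lies at the intersection of circle(Z, 42.3) and circle(G, 37.7). With |ZG| = 73.0, the foot of the radical line on ZG is 39.0 from Z and the perpendicular offset is √(42.3² − 39.0²) = 16.3. Taking the right-of-ZG solution: M = (32.4, -6.25).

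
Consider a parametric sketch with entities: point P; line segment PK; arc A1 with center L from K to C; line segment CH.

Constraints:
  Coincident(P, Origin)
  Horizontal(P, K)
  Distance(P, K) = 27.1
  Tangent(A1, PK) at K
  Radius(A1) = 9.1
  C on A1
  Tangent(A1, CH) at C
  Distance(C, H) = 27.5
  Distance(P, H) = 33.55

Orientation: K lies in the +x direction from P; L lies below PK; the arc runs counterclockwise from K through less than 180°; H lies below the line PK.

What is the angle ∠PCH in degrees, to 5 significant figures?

89.444°

Checks: P = (0.00, 0.00) ✓; P.y = 0.00, K.y = 0.00 ✓; |LC| = 9.100 ✓; ∠(LC, CH) = 90.00° ✓; |CH| = 27.50 ✓; |PH| = 33.55 ✓.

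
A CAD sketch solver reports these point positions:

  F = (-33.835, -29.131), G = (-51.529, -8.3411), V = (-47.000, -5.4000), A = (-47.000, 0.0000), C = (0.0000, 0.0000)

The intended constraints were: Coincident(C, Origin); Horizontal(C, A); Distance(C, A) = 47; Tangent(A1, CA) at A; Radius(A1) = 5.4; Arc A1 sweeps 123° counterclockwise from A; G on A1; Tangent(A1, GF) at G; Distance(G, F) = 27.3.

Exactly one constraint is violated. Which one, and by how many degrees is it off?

Tangent(A1, GF) at G — off by 7.40°.

C = (0.00, 0.00) ✓; C.y = 0.00, A.y = 0.00 ✓; |CA| = 47.00 ✓; ∠(VA, AC) = 90.00° ✓; |VA| = 5.400 ✓; bearing(V→G) − bearing(V→A) = 123.0° ✓; |VG| = 5.400 ✓; ∠(VG, GF) = 82.60° ✗; |GF| = 27.30 ✓.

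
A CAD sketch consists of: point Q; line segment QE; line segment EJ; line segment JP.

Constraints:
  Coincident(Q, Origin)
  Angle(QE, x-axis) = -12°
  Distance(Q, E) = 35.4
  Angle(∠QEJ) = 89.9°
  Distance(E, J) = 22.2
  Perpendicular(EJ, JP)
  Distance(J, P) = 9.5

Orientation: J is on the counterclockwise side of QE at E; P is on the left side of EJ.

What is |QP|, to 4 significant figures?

34.07

∠QEJ = 89.9°, so EJ runs at -12.0° + (180° − 89.9°) = 78.10° from the x-axis; with |EJ| = 22.2, J = E + 22.2·(cos 78.10°, sin 78.10°) = (39.20, 14.36). The perpendicularity gives JP at right angles to EJ; with |JP| = 9.5 on the left of EJ, P = J + 9.5·(-0.9785, 0.2062) = (29.91, 16.32). Then |QP| = |P − Q| = 34.07.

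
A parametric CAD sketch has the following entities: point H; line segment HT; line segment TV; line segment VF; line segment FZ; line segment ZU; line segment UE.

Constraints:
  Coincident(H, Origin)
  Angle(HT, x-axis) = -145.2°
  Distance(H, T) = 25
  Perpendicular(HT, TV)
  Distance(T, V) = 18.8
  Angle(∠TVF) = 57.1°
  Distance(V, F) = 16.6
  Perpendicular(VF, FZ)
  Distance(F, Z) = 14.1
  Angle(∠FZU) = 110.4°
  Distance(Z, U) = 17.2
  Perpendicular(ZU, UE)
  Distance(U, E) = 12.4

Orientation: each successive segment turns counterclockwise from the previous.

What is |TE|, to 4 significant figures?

15.84

H is at the origin; HT runs at -145.2° with length 25.0, so T = (-20.53, -14.27). HT is perpendicular to TV, so TV runs at -55.20°; with |TV| = 18.8, V = (-9.799, -29.71). ∠TVF = 57.1° gives VF at 67.70° from the x-axis; with |VF| = 16.6, F = (-3.500, -14.35). The perpendicularity gives FZ at right angles to VF, so FZ runs at 157.7°; with |FZ| = 14.1, Z = (-16.55, -8.997). ∠FZU = 110.4° gives ZU at -132.7° from the x-axis; with |ZU| = 17.2, U = (-28.21, -21.64). ZU is perpendicular to UE, so UE runs at -42.70°; with |UE| = 12.4, E = (-19.10, -30.05). Then |TE| = |E − T| = 15.84.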